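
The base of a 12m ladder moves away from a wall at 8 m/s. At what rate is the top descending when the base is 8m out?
16√5/5 ≈ 7.155 m/s

x² + y² = 12²
2x·dx/dt + 2y·dy/dt = 0
dy/dt = -x/y · dx/dt = -8/(4√5) · 8 = -16√5/5 m/s
The top is descending at 16√5/5 ≈ 7.155 m/s.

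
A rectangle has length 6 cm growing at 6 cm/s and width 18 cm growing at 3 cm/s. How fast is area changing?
126 cm²/s

A = lw
dA/dt = w·dl/dt + l·dw/dt = 18·6 + 6·3 = 126 cm²/s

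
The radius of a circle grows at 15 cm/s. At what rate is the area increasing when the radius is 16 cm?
480π cm²/s

A = πr²
dA/dt = 2πr · dr/dt = 2π(16)(15) = 480π cm²/s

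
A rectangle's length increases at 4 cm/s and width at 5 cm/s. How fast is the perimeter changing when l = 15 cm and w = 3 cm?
18 cm/s

P = 2(l + w)
dP/dt = 2(dl/dt + dw/dt) = 2(4 + 5) = 18 cm/s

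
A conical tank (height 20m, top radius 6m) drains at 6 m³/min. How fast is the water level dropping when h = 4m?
25/(6π) ≈ 1.326 m/min

r/h = 6/20, so r = (3/10)h
V = (1/3)πr²h = (1/3)π((3/10)h)²h = (3/100)πh³
dV/dh = (9/100)πh²
dh/dt = (dV/dt)/(dV/dh) = -6/((9/100)π·4²) = -25/(6π) m/min
The level is dropping at 25/(6π) ≈ 1.326 m/min.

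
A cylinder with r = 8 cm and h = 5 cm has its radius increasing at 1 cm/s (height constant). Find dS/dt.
42π cm²/s

S = 2πrh + 2πr² (lateral + bases)
dS/dt = (2πh + 4πr)·dr/dt = (2π·5 + 4π·8)·1
= 42π cm²/s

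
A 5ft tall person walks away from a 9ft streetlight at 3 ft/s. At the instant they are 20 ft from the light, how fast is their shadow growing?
15/4 ft/s

By similar triangles: 9/(x+s) = 5/s
Solving: s = 5x/4
ds/dt = 5/4 · dx/dt = 5/4 · 3 = 15/4 ft/s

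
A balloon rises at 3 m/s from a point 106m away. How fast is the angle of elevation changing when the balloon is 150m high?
0.009426 rad/s

tan(θ) = y/106
sec²(θ) · dθ/dt = (1/106) · dy/dt
dθ/dt = cos²(θ)/106 · 3 = 106/(106² + 150²) · 3
dθ/dt = 0.009426 rad/s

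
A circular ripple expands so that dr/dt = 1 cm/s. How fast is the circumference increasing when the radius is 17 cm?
2π cm/s

C = 2πr
dC/dt = 2π · dr/dt = 2π · 1 = 2π cm/s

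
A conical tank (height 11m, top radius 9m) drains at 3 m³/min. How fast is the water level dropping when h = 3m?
121/(243π) ≈ 0.1585 m/min

r/h = 9/11, so r = (9/11)h
V = (1/3)πr²h = (1/3)π((9/11)h)²h = (27/121)πh³
dV/dh = (81/121)πh²
dh/dt = (dV/dt)/(dV/dh) = -3/((81/121)π·3²) = -121/(243π) m/min
The level is dropping at 121/(243π) ≈ 0.1585 m/min.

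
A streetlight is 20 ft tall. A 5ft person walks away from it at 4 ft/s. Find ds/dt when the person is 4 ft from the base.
4/3 ft/s

By similar triangles: 20/(x+s) = 5/s
Solving: s = 5x/15
ds/dt = 5/15 · dx/dt = 1/3 · 4 = 4/3 ft/s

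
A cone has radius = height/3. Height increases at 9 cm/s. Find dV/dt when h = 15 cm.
225π cm³/s

V = (1/3)π(h/3)²h = πh³/27
dV/dt = πh²/9 · 9
At h = 15: dV/dt = 225π cm³/s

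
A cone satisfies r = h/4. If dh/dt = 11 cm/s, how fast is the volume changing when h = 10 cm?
275π/4 cm³/s

V = (1/3)π(h/4)²h = πh³/48
dV/dt = πh²/16 · 11
At h = 10: dV/dt = 275π/4 cm³/s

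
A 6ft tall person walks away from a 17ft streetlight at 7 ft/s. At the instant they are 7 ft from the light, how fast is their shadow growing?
42/11 ft/s

By similar triangles: 17/(x+s) = 6/s
Solving: s = 6x/11
ds/dt = 6/11 · dx/dt = 6/11 · 7 = 42/11 ft/s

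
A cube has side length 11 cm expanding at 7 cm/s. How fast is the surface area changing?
924 cm²/s

A = 6s²
dA/dt = 12s · ds/dt = 12·11·7 = 924 cm²/s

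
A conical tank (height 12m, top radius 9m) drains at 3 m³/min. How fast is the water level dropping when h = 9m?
16/(243π) ≈ 0.02096 m/min

r/h = 9/12, so r = (3/4)h
V = (1/3)πr²h = (1/3)π((3/4)h)²h = (3/16)πh³
dV/dh = (9/16)πh²
dh/dt = (dV/dt)/(dV/dh) = -3/((9/16)π·9²) = -16/(243π) m/min
The level is dropping at 16/(243π) ≈ 0.02096 m/min.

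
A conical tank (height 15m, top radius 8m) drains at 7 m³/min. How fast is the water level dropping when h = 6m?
175/(256π) ≈ 0.2176 m/min

r/h = 8/15, so r = (8/15)h
V = (1/3)πr²h = (1/3)π((8/15)h)²h = (64/675)πh³
dV/dh = (64/225)πh²
dh/dt = (dV/dt)/(dV/dh) = -7/((64/225)π·6²) = -175/(256π) m/min
The level is dropping at 175/(256π) ≈ 0.2176 m/min.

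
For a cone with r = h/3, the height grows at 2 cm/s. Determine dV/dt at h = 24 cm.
128π cm³/s

V = (1/3)π(h/3)²h = πh³/27
dV/dt = πh²/9 · 2
At h = 24: dV/dt = 128π cm³/s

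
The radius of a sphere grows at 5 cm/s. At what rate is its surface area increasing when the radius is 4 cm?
160π cm²/s

S = 4πr²
dS/dt = dS/dr · dr/dt = 8πr · 5
At r = 4: dS/dt = 160π cm²/s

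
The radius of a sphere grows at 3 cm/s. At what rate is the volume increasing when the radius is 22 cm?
5808π cm³/s

V = (4/3)πr³
dV/dt = dV/dr · dr/dt = 4πr² · 3
At r = 22: dV/dt = 5808π cm³/s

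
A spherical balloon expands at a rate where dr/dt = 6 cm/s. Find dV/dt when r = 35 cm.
29400π cm³/s

V = (4/3)πr³
dV/dt = dV/dr · dr/dt = 4πr² · 6
At r = 35: dV/dt = 29400π cm³/s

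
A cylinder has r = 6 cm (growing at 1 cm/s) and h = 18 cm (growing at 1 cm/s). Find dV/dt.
252π cm³/s

V = πr²h
dV/dt = 2πrh·dr/dt + πr²·dh/dt
= 2π(6)(18)(1) + π(6)²(1)
= 252π cm³/s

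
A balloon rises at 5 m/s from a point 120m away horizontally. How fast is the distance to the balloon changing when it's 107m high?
535√25849/25849 ≈ 3.328 m/s

z² = 120² + y²
z = √(120² + 107²) = √25849
dz/dt = y/z · dy/dt = 107/√25849 · 5 = 535√25849/25849 ≈ 3.328 m/s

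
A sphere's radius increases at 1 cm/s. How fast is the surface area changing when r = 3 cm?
24π cm²/s

S = 4πr²
dS/dt = dS/dr · dr/dt = 8πr · 1
At r = 3: dS/dt = 24π cm²/s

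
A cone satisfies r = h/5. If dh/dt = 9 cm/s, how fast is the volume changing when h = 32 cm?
9216π/25 cm³/s

V = (1/3)π(h/5)²h = πh³/75
dV/dt = πh²/25 · 9
At h = 32: dV/dt = 9216π/25 cm³/s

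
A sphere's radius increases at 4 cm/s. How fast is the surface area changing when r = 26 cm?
832π cm²/s

S = 4πr²
dS/dt = dS/dr · dr/dt = 8πr · 4
At r = 26: dS/dt = 832π cm²/s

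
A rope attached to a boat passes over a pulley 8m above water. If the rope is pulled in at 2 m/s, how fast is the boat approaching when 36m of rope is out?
18√77/77 ≈ 2.051 m/s

rope² = x² + 8²
x = √(36² - 8²) = 4√77
dx/dt = (rope/x) · d(rope)/dt = (36/(4√77)) · (-2) = -18√77/77 m/s
The boat approaches at 18√77/77 ≈ 2.051 m/s.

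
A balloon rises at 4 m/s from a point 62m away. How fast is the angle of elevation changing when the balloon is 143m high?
0.010209 rad/s

tan(θ) = y/62
sec²(θ) · dθ/dt = (1/62) · dy/dt
dθ/dt = cos²(θ)/62 · 4 = 62/(62² + 143²) · 4
dθ/dt = 0.010209 rad/s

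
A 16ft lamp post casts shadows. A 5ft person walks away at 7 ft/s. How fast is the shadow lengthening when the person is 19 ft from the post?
35/11 ft/s

By similar triangles: 16/(x+s) = 5/s
Solving: s = 5x/11
ds/dt = 5/11 · dx/dt = 5/11 · 7 = 35/11 ft/s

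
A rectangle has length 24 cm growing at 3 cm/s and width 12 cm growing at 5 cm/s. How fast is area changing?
156 cm²/s

A = lw
dA/dt = w·dl/dt + l·dw/dt = 12·3 + 24·5 = 156 cm²/s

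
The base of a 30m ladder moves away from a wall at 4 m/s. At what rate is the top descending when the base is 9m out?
12√91/91 ≈ 1.258 m/s

x² + y² = 30²
2x·dx/dt + 2y·dy/dt = 0
dy/dt = -x/y · dx/dt = -9/(3√91) · 4 = -12√91/91 m/s
The top is descending at 12√91/91 ≈ 1.258 m/s.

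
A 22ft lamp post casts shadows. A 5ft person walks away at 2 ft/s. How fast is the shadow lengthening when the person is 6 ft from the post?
10/17 ft/s

By similar triangles: 22/(x+s) = 5/s
Solving: s = 5x/17
ds/dt = 5/17 · dx/dt = 5/17 · 2 = 10/17 ft/s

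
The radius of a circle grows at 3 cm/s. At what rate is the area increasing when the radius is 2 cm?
12π cm²/s

A = πr²
dA/dt = 2πr · dr/dt = 2π(2)(3) = 12π cm²/s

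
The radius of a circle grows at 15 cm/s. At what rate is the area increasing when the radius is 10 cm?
300π cm²/s

A = πr²
dA/dt = 2πr · dr/dt = 2π(10)(15) = 300π cm²/s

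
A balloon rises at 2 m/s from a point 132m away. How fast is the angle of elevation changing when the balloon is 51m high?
0.013184 rad/s

tan(θ) = y/132
sec²(θ) · dθ/dt = (1/132) · dy/dt
dθ/dt = cos²(θ)/132 · 2 = 132/(132² + 51²) · 2
dθ/dt = 0.013184 rad/s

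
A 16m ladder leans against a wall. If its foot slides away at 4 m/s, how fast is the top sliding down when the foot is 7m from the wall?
28√23/69 ≈ 1.946 m/s

x² + y² = 16²
2x·dx/dt + 2y·dy/dt = 0
dy/dt = -x/y · dx/dt = -7/(3√23) · 4 = -28√23/69 m/s
The top is descending at 28√23/69 ≈ 1.946 m/s.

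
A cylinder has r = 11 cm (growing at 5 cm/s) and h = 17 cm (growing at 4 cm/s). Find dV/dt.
2354π cm³/s

V = πr²h
dV/dt = 2πrh·dr/dt + πr²·dh/dt
= 2π(11)(17)(5) + π(11)²(4)
= 2354π cm³/s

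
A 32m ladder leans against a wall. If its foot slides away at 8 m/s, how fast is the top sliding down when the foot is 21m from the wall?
168√583/583 ≈ 6.958 m/s

x² + y² = 32²
2x·dx/dt + 2y·dy/dt = 0
dy/dt = -x/y · dx/dt = -21/√583 · 8 = -168√583/583 m/s
The top is descending at 168√583/583 ≈ 6.958 m/s.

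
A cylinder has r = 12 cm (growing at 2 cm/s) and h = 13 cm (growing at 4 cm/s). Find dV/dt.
1200π cm³/s

V = πr²h
dV/dt = 2πrh·dr/dt + πr²·dh/dt
= 2π(12)(13)(2) + π(12)²(4)
= 1200π cm³/s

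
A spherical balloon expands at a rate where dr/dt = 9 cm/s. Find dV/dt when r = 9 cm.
2916π cm³/s

V = (4/3)πr³
dV/dt = dV/dr · dr/dt = 4πr² · 9
At r = 9: dV/dt = 2916π cm³/s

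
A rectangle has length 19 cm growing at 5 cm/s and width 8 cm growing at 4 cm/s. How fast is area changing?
116 cm²/s

A = lw
dA/dt = w·dl/dt + l·dw/dt = 8·5 + 19·4 = 116 cm²/s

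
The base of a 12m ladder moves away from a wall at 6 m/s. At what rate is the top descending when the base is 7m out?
42√95/95 ≈ 4.309 m/s

x² + y² = 12²
2x·dx/dt + 2y·dy/dt = 0
dy/dt = -x/y · dx/dt = -7/√95 · 6 = -42√95/95 m/s
The top is descending at 42√95/95 ≈ 4.309 m/s.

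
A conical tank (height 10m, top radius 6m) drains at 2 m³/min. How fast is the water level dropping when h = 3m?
50/(81π) ≈ 0.1965 m/min

r/h = 6/10, so r = (3/5)h
V = (1/3)πr²h = (1/3)π((3/5)h)²h = (3/25)πh³
dV/dh = (9/25)πh²
dh/dt = (dV/dt)/(dV/dh) = -2/((9/25)π·3²) = -50/(81π) m/min
The level is dropping at 50/(81π) ≈ 0.1965 m/min.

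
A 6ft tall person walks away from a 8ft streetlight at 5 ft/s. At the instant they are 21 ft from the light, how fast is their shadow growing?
15 ft/s

By similar triangles: 8/(x+s) = 6/s
Solving: s = 6x/2
ds/dt = 6/2 · dx/dt = 3 · 5 = 15 ft/s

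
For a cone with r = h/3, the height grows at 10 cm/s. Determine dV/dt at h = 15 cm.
250π cm³/s

V = (1/3)π(h/3)²h = πh³/27
dV/dt = πh²/9 · 10
At h = 15: dV/dt = 250π cm³/s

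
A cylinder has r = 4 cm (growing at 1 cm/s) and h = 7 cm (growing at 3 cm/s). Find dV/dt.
104π cm³/s

V = πr²h
dV/dt = 2πrh·dr/dt + πr²·dh/dt
= 2π(4)(7)(1) + π(4)²(3)
= 104π cm³/s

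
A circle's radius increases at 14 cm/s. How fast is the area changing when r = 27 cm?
756π cm²/s

A = πr²
dA/dt = 2πr · dr/dt = 2π(27)(14) = 756π cm²/s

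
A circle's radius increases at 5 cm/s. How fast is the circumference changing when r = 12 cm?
10π cm/s

C = 2πr
dC/dt = 2π · dr/dt = 2π · 5 = 10π cm/s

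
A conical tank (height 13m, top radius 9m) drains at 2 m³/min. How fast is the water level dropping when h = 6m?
169/(1458π) ≈ 0.0369 m/min

r/h = 9/13, so r = (9/13)h
V = (1/3)πr²h = (1/3)π((9/13)h)²h = (27/169)πh³
dV/dh = (81/169)πh²
dh/dt = (dV/dt)/(dV/dh) = -2/((81/169)π·6²) = -169/(1458π) m/min
The level is dropping at 169/(1458π) ≈ 0.0369 m/min.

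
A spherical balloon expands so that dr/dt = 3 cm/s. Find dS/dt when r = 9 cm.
216π cm²/s

S = 4πr²
dS/dt = dS/dr · dr/dt = 8πr · 3
At r = 9: dS/dt = 216π cm²/s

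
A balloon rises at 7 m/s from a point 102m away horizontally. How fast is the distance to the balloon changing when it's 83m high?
581√17293/17293 ≈ 4.418 m/s

z² = 102² + y²
z = √(102² + 83²) = √17293
dz/dt = y/z · dy/dt = 83/√17293 · 7 = 581√17293/17293 ≈ 4.418 m/s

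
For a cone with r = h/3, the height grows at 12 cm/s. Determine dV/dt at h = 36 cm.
1728π cm³/s

V = (1/3)π(h/3)²h = πh³/27
dV/dt = πh²/9 · 12
At h = 36: dV/dt = 1728π cm³/s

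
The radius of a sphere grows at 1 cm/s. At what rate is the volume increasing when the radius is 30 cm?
3600π cm³/s

V = (4/3)πr³
dV/dt = dV/dr · dr/dt = 4πr² · 1
At r = 30: dV/dt = 3600π cm³/s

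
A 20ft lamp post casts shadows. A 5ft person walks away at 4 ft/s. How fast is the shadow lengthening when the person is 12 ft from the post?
4/3 ft/s

By similar triangles: 20/(x+s) = 5/s
Solving: s = 5x/15
ds/dt = 5/15 · dx/dt = 1/3 · 4 = 4/3 ft/s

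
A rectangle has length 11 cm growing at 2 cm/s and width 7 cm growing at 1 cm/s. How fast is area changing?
25 cm²/s

A = lw
dA/dt = w·dl/dt + l·dw/dt = 7·2 + 11·1 = 25 cm²/s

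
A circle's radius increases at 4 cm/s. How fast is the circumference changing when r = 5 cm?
8π cm/s

C = 2πr
dC/dt = 2π · dr/dt = 2π · 4 = 8π cm/s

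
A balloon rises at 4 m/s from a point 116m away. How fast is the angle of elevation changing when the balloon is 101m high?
0.019614 rad/s

tan(θ) = y/116
sec²(θ) · dθ/dt = (1/116) · dy/dt
dθ/dt = cos²(θ)/116 · 4 = 116/(116² + 101²) · 4
dθ/dt = 0.019614 rad/s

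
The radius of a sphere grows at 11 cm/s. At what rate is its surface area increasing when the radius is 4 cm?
352π cm²/s

S = 4πr²
dS/dt = dS/dr · dr/dt = 8πr · 11
At r = 4: dS/dt = 352π cm²/s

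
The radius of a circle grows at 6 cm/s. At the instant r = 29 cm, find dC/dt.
12π cm/s

C = 2πr
dC/dt = 2π · dr/dt = 2π · 6 = 12π cm/s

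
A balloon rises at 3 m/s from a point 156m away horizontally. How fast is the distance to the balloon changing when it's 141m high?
141√17/289 ≈ 2.012 m/s

z² = 156² + y²
z = √(156² + 141²) = 51√17
dz/dt = y/z · dy/dt = 141/(51√17) · 3 = 141√17/289 ≈ 2.012 m/s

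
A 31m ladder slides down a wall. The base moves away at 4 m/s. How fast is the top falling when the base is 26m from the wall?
104√285/285 ≈ 6.16 m/s

x² + y² = 31²
2x·dx/dt + 2y·dy/dt = 0
dy/dt = -x/y · dx/dt = -26/√285 · 4 = -104√285/285 m/s
The top is descending at 104√285/285 ≈ 6.16 m/s.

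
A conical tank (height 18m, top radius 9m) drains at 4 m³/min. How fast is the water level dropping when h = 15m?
16/(225π) ≈ 0.02264 m/min

r/h = 9/18, so r = (1/2)h
V = (1/3)πr²h = (1/3)π((1/2)h)²h = (1/12)πh³
dV/dh = (1/4)πh²
dh/dt = (dV/dt)/(dV/dh) = -4/((1/4)π·15²) = -16/(225π) m/min
The level is dropping at 16/(225π) ≈ 0.02264 m/min.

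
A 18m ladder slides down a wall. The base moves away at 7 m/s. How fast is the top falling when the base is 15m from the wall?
35√11/11 ≈ 10.55 m/s

x² + y² = 18²
2x·dx/dt + 2y·dy/dt = 0
dy/dt = -x/y · dx/dt = -15/(3√11) · 7 = -35√11/11 m/s
The top is descending at 35√11/11 ≈ 10.55 m/s.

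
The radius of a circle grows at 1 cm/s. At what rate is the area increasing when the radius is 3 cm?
6π cm²/s

A = πr²
dA/dt = 2πr · dr/dt = 2π(3)(1) = 6π cm²/s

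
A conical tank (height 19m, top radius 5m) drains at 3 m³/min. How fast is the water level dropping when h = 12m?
361/(1200π) ≈ 0.09576 m/min

r/h = 5/19, so r = (5/19)h
V = (1/3)πr²h = (1/3)π((5/19)h)²h = (25/1083)πh³
dV/dh = (25/361)πh²
dh/dt = (dV/dt)/(dV/dh) = -3/((25/361)π·12²) = -361/(1200π) m/min
The level is dropping at 361/(1200π) ≈ 0.09576 m/min.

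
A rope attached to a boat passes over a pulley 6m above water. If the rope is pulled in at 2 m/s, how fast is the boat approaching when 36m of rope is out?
12√35/35 ≈ 2.028 m/s

rope² = x² + 6²
x = √(36² - 6²) = 6√35
dx/dt = (rope/x) · d(rope)/dt = (36/(6√35)) · (-2) = -12√35/35 m/s
The boat approaches at 12√35/35 ≈ 2.028 m/s.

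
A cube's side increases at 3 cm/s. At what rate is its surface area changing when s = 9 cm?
324 cm²/s

A = 6s²
dA/dt = 12s · ds/dt = 12·9·3 = 324 cm²/s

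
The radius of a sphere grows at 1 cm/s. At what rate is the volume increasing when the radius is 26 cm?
2704π cm³/s

V = (4/3)πr³
dV/dt = dV/dr · dr/dt = 4πr² · 1
At r = 26: dV/dt = 2704π cm³/s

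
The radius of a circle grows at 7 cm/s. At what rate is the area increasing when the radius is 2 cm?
28π cm²/s

A = πr²
dA/dt = 2πr · dr/dt = 2π(2)(7) = 28π cm²/s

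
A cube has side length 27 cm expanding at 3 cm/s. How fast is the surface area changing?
972 cm²/s

A = 6s²
dA/dt = 12s · ds/dt = 12·27·3 = 972 cm²/s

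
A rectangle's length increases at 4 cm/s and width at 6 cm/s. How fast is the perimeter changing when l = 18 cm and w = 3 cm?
20 cm/s

P = 2(l + w)
dP/dt = 2(dl/dt + dw/dt) = 2(4 + 6) = 20 cm/s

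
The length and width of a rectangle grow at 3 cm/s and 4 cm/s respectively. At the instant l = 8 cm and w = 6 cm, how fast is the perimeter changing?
14 cm/s

P = 2(l + w)
dP/dt = 2(dl/dt + dw/dt) = 2(3 + 4) = 14 cm/s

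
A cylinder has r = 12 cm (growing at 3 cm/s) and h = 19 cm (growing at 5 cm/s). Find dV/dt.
2088π cm³/s

V = πr²h
dV/dt = 2πrh·dr/dt + πr²·dh/dt
= 2π(12)(19)(3) + π(12)²(5)
= 2088π cm³/s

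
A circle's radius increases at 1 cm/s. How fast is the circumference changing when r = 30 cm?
2π cm/s

C = 2πr
dC/dt = 2π · dr/dt = 2π · 1 = 2π cm/s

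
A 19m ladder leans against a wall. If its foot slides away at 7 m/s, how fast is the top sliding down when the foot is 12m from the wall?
12√217/31 ≈ 5.702 m/s

x² + y² = 19²
2x·dx/dt + 2y·dy/dt = 0
dy/dt = -x/y · dx/dt = -12/√217 · 7 = -12√217/31 m/s
The top is descending at 12√217/31 ≈ 5.702 m/s.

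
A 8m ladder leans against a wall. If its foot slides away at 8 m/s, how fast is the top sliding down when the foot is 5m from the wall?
40√39/39 ≈ 6.405 m/s

x² + y² = 8²
2x·dx/dt + 2y·dy/dt = 0
dy/dt = -x/y · dx/dt = -5/√39 · 8 = -40√39/39 m/s
The top is descending at 40√39/39 ≈ 6.405 m/s.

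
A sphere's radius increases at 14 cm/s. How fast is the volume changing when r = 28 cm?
43904π cm³/s

V = (4/3)πr³
dV/dt = dV/dr · dr/dt = 4πr² · 14
At r = 28: dV/dt = 43904π cm³/s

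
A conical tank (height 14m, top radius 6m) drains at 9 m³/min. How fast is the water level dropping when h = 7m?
1/π ≈ 0.3183 m/min

r/h = 6/14, so r = (3/7)h
V = (1/3)πr²h = (1/3)π((3/7)h)²h = (3/49)πh³
dV/dh = (9/49)πh²
dh/dt = (dV/dt)/(dV/dh) = -9/((9/49)π·7²) = -1/π m/min
The level is dropping at 1/π ≈ 0.3183 m/min.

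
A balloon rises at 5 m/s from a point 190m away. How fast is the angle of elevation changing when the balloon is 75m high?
0.022768 rad/s

tan(θ) = y/190
sec²(θ) · dθ/dt = (1/190) · dy/dt
dθ/dt = cos²(θ)/190 · 5 = 190/(190² + 75²) · 5
dθ/dt = 0.022768 rad/s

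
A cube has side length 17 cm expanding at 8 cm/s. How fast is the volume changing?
6936 cm³/s

V = s³
dV/dt = 3s² · ds/dt = 3·17²·8 = 6936 cm³/s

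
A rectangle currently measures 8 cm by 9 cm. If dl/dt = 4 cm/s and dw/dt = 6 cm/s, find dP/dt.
20 cm/s

P = 2(l + w)
dP/dt = 2(dl/dt + dw/dt) = 2(4 + 6) = 20 cm/s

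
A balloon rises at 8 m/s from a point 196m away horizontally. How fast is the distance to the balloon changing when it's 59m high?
472√41897/41897 ≈ 2.306 m/s

z² = 196² + y²
z = √(196² + 59²) = √41897
dz/dt = y/z · dy/dt = 59/√41897 · 8 = 472√41897/41897 ≈ 2.306 m/s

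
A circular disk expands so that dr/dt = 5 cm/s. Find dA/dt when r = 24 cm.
240π cm²/s

A = πr²
dA/dt = 2πr · dr/dt = 2π(24)(5) = 240π cm²/s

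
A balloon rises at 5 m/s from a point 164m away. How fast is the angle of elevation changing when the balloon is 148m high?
0.016803 rad/s

tan(θ) = y/164
sec²(θ) · dθ/dt = (1/164) · dy/dt
dθ/dt = cos²(θ)/164 · 5 = 164/(164² + 148²) · 5
dθ/dt = 0.016803 rad/s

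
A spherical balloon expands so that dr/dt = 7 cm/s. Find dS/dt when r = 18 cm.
1008π cm²/s

S = 4πr²
dS/dt = dS/dr · dr/dt = 8πr · 7
At r = 18: dS/dt = 1008π cm²/s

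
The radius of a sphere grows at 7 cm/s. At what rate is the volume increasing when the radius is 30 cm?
25200π cm³/s

V = (4/3)πr³
dV/dt = dV/dr · dr/dt = 4πr² · 7
At r = 30: dV/dt = 25200π cm³/s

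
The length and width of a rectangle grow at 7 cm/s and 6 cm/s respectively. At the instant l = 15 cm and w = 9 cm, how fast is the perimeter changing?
26 cm/s

P = 2(l + w)
dP/dt = 2(dl/dt + dw/dt) = 2(7 + 6) = 26 cm/s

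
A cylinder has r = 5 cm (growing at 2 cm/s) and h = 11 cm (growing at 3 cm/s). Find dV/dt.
295π cm³/s

V = πr²h
dV/dt = 2πrh·dr/dt + πr²·dh/dt
= 2π(5)(11)(2) + π(5)²(3)
= 295π cm³/s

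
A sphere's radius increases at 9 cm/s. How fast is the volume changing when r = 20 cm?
14400π cm³/s

V = (4/3)πr³
dV/dt = dV/dr · dr/dt = 4πr² · 9
At r = 20: dV/dt = 14400π cm³/s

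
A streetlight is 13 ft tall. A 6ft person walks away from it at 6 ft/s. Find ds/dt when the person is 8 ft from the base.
36/7 ft/s

By similar triangles: 13/(x+s) = 6/s
Solving: s = 6x/7
ds/dt = 6/7 · dx/dt = 6/7 · 6 = 36/7 ft/s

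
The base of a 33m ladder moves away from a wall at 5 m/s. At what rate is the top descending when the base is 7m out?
7√65/52 ≈ 1.085 m/s

x² + y² = 33²
2x·dx/dt + 2y·dy/dt = 0
dy/dt = -x/y · dx/dt = -7/(4√65) · 5 = -7√65/52 m/s
The top is descending at 7√65/52 ≈ 1.085 m/s.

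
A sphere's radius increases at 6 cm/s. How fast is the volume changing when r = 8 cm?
1536π cm³/s

V = (4/3)πr³
dV/dt = dV/dr · dr/dt = 4πr² · 6
At r = 8: dV/dt = 1536π cm³/s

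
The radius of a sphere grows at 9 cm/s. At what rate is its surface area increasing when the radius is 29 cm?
2088π cm²/s

S = 4πr²
dS/dt = dS/dr · dr/dt = 8πr · 9
At r = 29: dS/dt = 2088π cm²/s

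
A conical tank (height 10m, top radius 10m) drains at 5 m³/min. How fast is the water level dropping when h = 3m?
5/(9π) ≈ 0.1768 m/min

r/h = 10/10, so r = h
V = (1/3)πr²h = (1/3)π(h)²h = (1/3)πh³
dV/dh = πh²
dh/dt = (dV/dt)/(dV/dh) = -5/(π·3²) = -5/(9π) m/min
The level is dropping at 5/(9π) ≈ 0.1768 m/min.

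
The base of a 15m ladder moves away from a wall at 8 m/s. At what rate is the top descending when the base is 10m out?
16√5/5 ≈ 7.155 m/s

x² + y² = 15²
2x·dx/dt + 2y·dy/dt = 0
dy/dt = -x/y · dx/dt = -10/(5√5) · 8 = -16√5/5 m/s
The top is descending at 16√5/5 ≈ 7.155 m/s.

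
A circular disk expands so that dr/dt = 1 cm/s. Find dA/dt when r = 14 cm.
28π cm²/s

A = πr²
dA/dt = 2πr · dr/dt = 2π(14)(1) = 28π cm²/s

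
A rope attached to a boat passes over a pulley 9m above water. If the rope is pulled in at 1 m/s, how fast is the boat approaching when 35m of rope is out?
35√286/572 ≈ 1.035 m/s

rope² = x² + 9²
x = √(35² - 9²) = 2√286
dx/dt = (rope/x) · d(rope)/dt = (35/(2√286)) · (-1) = -35√286/572 m/s
The boat approaches at 35√286/572 ≈ 1.035 m/s.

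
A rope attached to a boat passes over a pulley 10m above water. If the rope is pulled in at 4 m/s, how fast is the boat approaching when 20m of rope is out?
8√3/3 ≈ 4.619 m/s

rope² = x² + 10²
x = √(20² - 10²) = 10√3
dx/dt = (rope/x) · d(rope)/dt = (20/(10√3)) · (-4) = -8√3/3 m/s
The boat approaches at 8√3/3 ≈ 4.619 m/s.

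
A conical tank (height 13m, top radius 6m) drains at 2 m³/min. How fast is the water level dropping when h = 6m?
169/(648π) ≈ 0.08302 m/min

r/h = 6/13, so r = (6/13)h
V = (1/3)πr²h = (1/3)π((6/13)h)²h = (12/169)πh³
dV/dh = (36/169)πh²
dh/dt = (dV/dt)/(dV/dh) = -2/((36/169)π·6²) = -169/(648π) m/min
The level is dropping at 169/(648π) ≈ 0.08302 m/min.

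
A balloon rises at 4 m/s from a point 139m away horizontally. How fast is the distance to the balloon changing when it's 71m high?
142√24362/12181 ≈ 1.82 m/s

z² = 139² + y²
z = √(139² + 71²) = √24362
dz/dt = y/z · dy/dt = 71/√24362 · 4 = 142√24362/12181 ≈ 1.82 m/s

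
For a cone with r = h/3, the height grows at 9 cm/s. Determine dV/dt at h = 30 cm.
900π cm³/s

V = (1/3)π(h/3)²h = πh³/27
dV/dt = πh²/9 · 9
At h = 30: dV/dt = 900π cm³/s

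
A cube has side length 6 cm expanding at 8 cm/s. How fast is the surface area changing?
576 cm²/s

A = 6s²
dA/dt = 12s · ds/dt = 12·6·8 = 576 cm²/s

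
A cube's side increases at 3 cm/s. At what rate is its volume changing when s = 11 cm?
1089 cm³/s

V = s³
dV/dt = 3s² · ds/dt = 3·11²·3 = 1089 cm³/s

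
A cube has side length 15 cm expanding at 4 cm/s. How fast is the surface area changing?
720 cm²/s

A = 6s²
dA/dt = 12s · ds/dt = 12·15·4 = 720 cm²/s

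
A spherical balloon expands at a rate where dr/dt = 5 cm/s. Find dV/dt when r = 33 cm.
21780π cm³/s

V = (4/3)πr³
dV/dt = dV/dr · dr/dt = 4πr² · 5
At r = 33: dV/dt = 21780π cm³/s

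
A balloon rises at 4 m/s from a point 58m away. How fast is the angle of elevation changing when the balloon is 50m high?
0.039563 rad/s

tan(θ) = y/58
sec²(θ) · dθ/dt = (1/58) · dy/dt
dθ/dt = cos²(θ)/58 · 4 = 58/(58² + 50²) · 4
dθ/dt = 0.039563 rad/s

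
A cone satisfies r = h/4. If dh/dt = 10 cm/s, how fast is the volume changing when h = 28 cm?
490π cm³/s

V = (1/3)π(h/4)²h = πh³/48
dV/dt = πh²/16 · 10
At h = 28: dV/dt = 490π cm³/s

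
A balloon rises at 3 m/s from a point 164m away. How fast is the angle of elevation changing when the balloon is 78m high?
0.014918 rad/s

tan(θ) = y/164
sec²(θ) · dθ/dt = (1/164) · dy/dt
dθ/dt = cos²(θ)/164 · 3 = 164/(164² + 78²) · 3
dθ/dt = 0.014918 rad/s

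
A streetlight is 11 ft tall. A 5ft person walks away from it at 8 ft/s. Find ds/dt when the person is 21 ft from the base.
20/3 ft/s

By similar triangles: 11/(x+s) = 5/s
Solving: s = 5x/6
ds/dt = 5/6 · dx/dt = 5/6 · 8 = 20/3 ft/s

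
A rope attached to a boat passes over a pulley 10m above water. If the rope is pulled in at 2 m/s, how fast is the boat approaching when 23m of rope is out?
46√429/429 ≈ 2.221 m/s

rope² = x² + 10²
x = √(23² - 10²) = √429
dx/dt = (rope/x) · d(rope)/dt = (23/√429) · (-2) = -46√429/429 m/s
The boat approaches at 46√429/429 ≈ 2.221 m/s.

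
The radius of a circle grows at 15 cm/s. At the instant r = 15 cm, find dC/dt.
30π cm/s

C = 2πr
dC/dt = 2π · dr/dt = 2π · 15 = 30π cm/s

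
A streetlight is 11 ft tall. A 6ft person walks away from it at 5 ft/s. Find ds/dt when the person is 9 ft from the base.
6 ft/s

By similar triangles: 11/(x+s) = 6/s
Solving: s = 6x/5
ds/dt = 6/5 · dx/dt = 6/5 · 5 = 6 ft/s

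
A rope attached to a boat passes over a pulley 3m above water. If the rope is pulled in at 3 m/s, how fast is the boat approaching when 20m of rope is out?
60√391/391 ≈ 3.034 m/s

rope² = x² + 3²
x = √(20² - 3²) = √391
dx/dt = (rope/x) · d(rope)/dt = (20/√391) · (-3) = -60√391/391 m/s
The boat approaches at 60√391/391 ≈ 3.034 m/s.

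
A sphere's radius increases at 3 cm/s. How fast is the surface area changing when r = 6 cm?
144π cm²/s

S = 4πr²
dS/dt = dS/dr · dr/dt = 8πr · 3
At r = 6: dS/dt = 144π cm²/s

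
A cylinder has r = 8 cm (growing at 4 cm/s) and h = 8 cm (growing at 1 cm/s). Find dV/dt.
576π cm³/s

V = πr²h
dV/dt = 2πrh·dr/dt + πr²·dh/dt
= 2π(8)(8)(4) + π(8)²(1)
= 576π cm³/s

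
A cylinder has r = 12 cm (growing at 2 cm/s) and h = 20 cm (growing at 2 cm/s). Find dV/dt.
1248π cm³/s

V = πr²h
dV/dt = 2πrh·dr/dt + πr²·dh/dt
= 2π(12)(20)(2) + π(12)²(2)
= 1248π cm³/s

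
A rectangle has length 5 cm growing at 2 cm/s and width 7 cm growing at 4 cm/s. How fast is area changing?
34 cm²/s

A = lw
dA/dt = w·dl/dt + l·dw/dt = 7·2 + 5·4 = 34 cm²/s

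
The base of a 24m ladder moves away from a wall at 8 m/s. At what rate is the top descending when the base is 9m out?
24√55/55 ≈ 3.236 m/s

x² + y² = 24²
2x·dx/dt + 2y·dy/dt = 0
dy/dt = -x/y · dx/dt = -9/(3√55) · 8 = -24√55/55 m/s
The top is descending at 24√55/55 ≈ 3.236 m/s.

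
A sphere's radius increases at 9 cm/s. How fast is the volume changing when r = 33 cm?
39204π cm³/s

V = (4/3)πr³
dV/dt = dV/dr · dr/dt = 4πr² · 9
At r = 33: dV/dt = 39204π cm³/s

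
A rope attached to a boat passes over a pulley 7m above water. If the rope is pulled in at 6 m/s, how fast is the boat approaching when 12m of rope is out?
72√95/95 ≈ 7.387 m/s

rope² = x² + 7²
x = √(12² - 7²) = √95
dx/dt = (rope/x) · d(rope)/dt = (12/√95) · (-6) = -72√95/95 m/s
The boat approaches at 72√95/95 ≈ 7.387 m/s.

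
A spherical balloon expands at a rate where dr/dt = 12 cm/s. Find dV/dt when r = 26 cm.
32448π cm³/s

V = (4/3)πr³
dV/dt = dV/dr · dr/dt = 4πr² · 12
At r = 26: dV/dt = 32448π cm³/s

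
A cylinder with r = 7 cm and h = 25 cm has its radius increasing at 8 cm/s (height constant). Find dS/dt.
624π cm²/s

S = 2πrh + 2πr² (lateral + bases)
dS/dt = (2πh + 4πr)·dr/dt = (2π·25 + 4π·7)·8
= 624π cm²/s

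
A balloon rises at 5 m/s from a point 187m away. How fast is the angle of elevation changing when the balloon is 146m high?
0.016612 rad/s

tan(θ) = y/187
sec²(θ) · dθ/dt = (1/187) · dy/dt
dθ/dt = cos²(θ)/187 · 5 = 187/(187² + 146²) · 5
dθ/dt = 0.016612 rad/s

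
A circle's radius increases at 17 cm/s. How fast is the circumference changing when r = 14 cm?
34π cm/s

C = 2πr
dC/dt = 2π · dr/dt = 2π · 17 = 34π cm/s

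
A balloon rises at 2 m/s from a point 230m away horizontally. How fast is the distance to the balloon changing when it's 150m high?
15√754/377 ≈ 1.093 m/s

z² = 230² + y²
z = √(230² + 150²) = 10√754
dz/dt = y/z · dy/dt = 150/(10√754) · 2 = 15√754/377 ≈ 1.093 m/s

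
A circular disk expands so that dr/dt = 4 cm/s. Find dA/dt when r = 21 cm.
168π cm²/s

A = πr²
dA/dt = 2πr · dr/dt = 2π(21)(4) = 168π cm²/s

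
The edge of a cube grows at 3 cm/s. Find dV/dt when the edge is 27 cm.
6561 cm³/s

V = s³
dV/dt = 3s² · ds/dt = 3·27²·3 = 6561 cm³/s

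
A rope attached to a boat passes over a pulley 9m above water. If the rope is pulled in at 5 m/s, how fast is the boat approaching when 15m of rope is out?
25/4 = 6.25 m/s

rope² = x² + 9²
x = √(15² - 9²) = 12
dx/dt = (rope/x) · d(rope)/dt = (15/12) · (-5) = -25/4 m/s
The boat approaches at 25/4 = 6.25 m/s.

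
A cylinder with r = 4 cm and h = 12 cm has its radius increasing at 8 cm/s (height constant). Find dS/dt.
320π cm²/s

S = 2πrh + 2πr² (lateral + bases)
dS/dt = (2πh + 4πr)·dr/dt = (2π·12 + 4π·4)·8
= 320π cm²/s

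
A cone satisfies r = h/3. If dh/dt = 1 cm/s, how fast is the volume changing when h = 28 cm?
784π/9 cm³/s

V = (1/3)π(h/3)²h = πh³/27
dV/dt = πh²/9 · 1
At h = 28: dV/dt = 784π/9 cm³/s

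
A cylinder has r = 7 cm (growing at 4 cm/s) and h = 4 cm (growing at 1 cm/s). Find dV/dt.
273π cm³/s

V = πr²h
dV/dt = 2πrh·dr/dt + πr²·dh/dt
= 2π(7)(4)(4) + π(7)²(1)
= 273π cm³/s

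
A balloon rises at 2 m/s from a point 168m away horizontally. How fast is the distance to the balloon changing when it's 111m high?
74√4505/4505 ≈ 1.103 m/s

z² = 168² + y²
z = √(168² + 111²) = 3√4505
dz/dt = y/z · dy/dt = 111/(3√4505) · 2 = 74√4505/4505 ≈ 1.103 m/s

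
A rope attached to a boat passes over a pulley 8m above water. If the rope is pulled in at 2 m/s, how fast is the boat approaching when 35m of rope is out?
70√129/387 ≈ 2.054 m/s

rope² = x² + 8²
x = √(35² - 8²) = 3√129
dx/dt = (rope/x) · d(rope)/dt = (35/(3√129)) · (-2) = -70√129/387 m/s
The boat approaches at 70√129/387 ≈ 2.054 m/s.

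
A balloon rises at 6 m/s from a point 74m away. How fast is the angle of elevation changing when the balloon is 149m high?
0.016042 rad/s

tan(θ) = y/74
sec²(θ) · dθ/dt = (1/74) · dy/dt
dθ/dt = cos²(θ)/74 · 6 = 74/(74² + 149²) · 6
dθ/dt = 0.016042 rad/s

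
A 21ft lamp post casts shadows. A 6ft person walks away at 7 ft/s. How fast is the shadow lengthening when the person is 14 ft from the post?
14/5 ft/s

By similar triangles: 21/(x+s) = 6/s
Solving: s = 6x/15
ds/dt = 6/15 · dx/dt = 2/5 · 7 = 14/5 ft/s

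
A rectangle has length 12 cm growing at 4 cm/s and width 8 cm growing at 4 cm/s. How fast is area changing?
80 cm²/s

A = lw
dA/dt = w·dl/dt + l·dw/dt = 8·4 + 12·4 = 80 cm²/s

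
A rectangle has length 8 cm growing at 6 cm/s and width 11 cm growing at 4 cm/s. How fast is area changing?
98 cm²/s

A = lw
dA/dt = w·dl/dt + l·dw/dt = 11·6 + 8·4 = 98 cm²/s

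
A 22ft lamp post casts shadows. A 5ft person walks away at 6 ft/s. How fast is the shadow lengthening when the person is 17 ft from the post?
30/17 ft/s

By similar triangles: 22/(x+s) = 5/s
Solving: s = 5x/17
ds/dt = 5/17 · dx/dt = 5/17 · 6 = 30/17 ft/s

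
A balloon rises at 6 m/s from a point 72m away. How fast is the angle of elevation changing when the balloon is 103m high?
0.027354 rad/s

tan(θ) = y/72
sec²(θ) · dθ/dt = (1/72) · dy/dt
dθ/dt = cos²(θ)/72 · 6 = 72/(72² + 103²) · 6
dθ/dt = 0.027354 rad/s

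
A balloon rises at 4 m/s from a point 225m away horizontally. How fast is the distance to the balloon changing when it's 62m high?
248√54469/54469 ≈ 1.063 m/s

z² = 225² + y²
z = √(225² + 62²) = √54469
dz/dt = y/z · dy/dt = 62/√54469 · 4 = 248√54469/54469 ≈ 1.063 m/s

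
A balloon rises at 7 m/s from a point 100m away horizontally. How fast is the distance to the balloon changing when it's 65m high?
91√569/569 ≈ 3.815 m/s

z² = 100² + y²
z = √(100² + 65²) = 5√569
dz/dt = y/z · dy/dt = 65/(5√569) · 7 = 91√569/569 ≈ 3.815 m/s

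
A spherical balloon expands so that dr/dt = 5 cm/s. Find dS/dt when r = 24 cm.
960π cm²/s

S = 4πr²
dS/dt = dS/dr · dr/dt = 8πr · 5
At r = 24: dS/dt = 960π cm²/s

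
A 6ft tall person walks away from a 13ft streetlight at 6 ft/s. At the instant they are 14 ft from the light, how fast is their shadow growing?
36/7 ft/s

By similar triangles: 13/(x+s) = 6/s
Solving: s = 6x/7
ds/dt = 6/7 · dx/dt = 6/7 · 6 = 36/7 ft/s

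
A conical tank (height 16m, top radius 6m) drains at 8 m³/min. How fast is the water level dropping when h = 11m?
512/(1089π) ≈ 0.1497 m/min

r/h = 6/16, so r = (3/8)h
V = (1/3)πr²h = (1/3)π((3/8)h)²h = (3/64)πh³
dV/dh = (9/64)πh²
dh/dt = (dV/dt)/(dV/dh) = -8/((9/64)π·11²) = -512/(1089π) m/min
The level is dropping at 512/(1089π) ≈ 0.1497 m/min.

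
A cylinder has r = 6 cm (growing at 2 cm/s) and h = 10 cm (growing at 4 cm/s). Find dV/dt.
384π cm³/s

V = πr²h
dV/dt = 2πrh·dr/dt + πr²·dh/dt
= 2π(6)(10)(2) + π(6)²(4)
= 384π cm³/s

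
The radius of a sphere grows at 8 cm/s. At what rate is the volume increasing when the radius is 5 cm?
800π cm³/s

V = (4/3)πr³
dV/dt = dV/dr · dr/dt = 4πr² · 8
At r = 5: dV/dt = 800π cm³/s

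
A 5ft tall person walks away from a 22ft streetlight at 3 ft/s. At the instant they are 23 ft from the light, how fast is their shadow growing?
15/17 ft/s

By similar triangles: 22/(x+s) = 5/s
Solving: s = 5x/17
ds/dt = 5/17 · dx/dt = 5/17 · 3 = 15/17 ft/s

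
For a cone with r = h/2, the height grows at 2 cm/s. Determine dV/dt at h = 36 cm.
648π cm³/s

V = (1/3)π(h/2)²h = πh³/12
dV/dt = πh²/4 · 2
At h = 36: dV/dt = 648π cm³/s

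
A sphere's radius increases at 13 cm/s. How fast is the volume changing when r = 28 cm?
40768π cm³/s

V = (4/3)πr³
dV/dt = dV/dr · dr/dt = 4πr² · 13
At r = 28: dV/dt = 40768π cm³/s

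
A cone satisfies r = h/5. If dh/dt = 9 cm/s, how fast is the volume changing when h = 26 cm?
6084π/25 cm³/s

V = (1/3)π(h/5)²h = πh³/75
dV/dt = πh²/25 · 9
At h = 26: dV/dt = 6084π/25 cm³/s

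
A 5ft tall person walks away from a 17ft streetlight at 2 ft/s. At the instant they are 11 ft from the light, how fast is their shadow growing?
5/6 ft/s

By similar triangles: 17/(x+s) = 5/s
Solving: s = 5x/12
ds/dt = 5/12 · dx/dt = 5/12 · 2 = 5/6 ft/s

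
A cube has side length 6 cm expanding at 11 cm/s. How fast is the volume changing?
1188 cm³/s

V = s³
dV/dt = 3s² · ds/dt = 3·6²·11 = 1188 cm³/s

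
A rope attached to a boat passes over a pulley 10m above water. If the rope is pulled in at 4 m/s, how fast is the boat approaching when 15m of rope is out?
12√5/5 ≈ 5.367 m/s

rope² = x² + 10²
x = √(15² - 10²) = 5√5
dx/dt = (rope/x) · d(rope)/dt = (15/(5√5)) · (-4) = -12√5/5 m/s
The boat approaches at 12√5/5 ≈ 5.367 m/s.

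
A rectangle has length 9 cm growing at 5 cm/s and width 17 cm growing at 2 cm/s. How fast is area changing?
103 cm²/s

A = lw
dA/dt = w·dl/dt + l·dw/dt = 17·5 + 9·2 = 103 cm²/s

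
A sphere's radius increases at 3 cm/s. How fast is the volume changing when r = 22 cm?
5808π cm³/s

V = (4/3)πr³
dV/dt = dV/dr · dr/dt = 4πr² · 3
At r = 22: dV/dt = 5808π cm³/s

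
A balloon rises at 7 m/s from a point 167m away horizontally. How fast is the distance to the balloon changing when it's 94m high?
658√1469/7345 ≈ 3.434 m/s

z² = 167² + y²
z = √(167² + 94²) = 5√1469
dz/dt = y/z · dy/dt = 94/(5√1469) · 7 = 658√1469/7345 ≈ 3.434 m/s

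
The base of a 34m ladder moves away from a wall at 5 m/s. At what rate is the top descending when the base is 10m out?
25√66/132 ≈ 1.539 m/s

x² + y² = 34²
2x·dx/dt + 2y·dy/dt = 0
dy/dt = -x/y · dx/dt = -10/(4√66) · 5 = -25√66/132 m/s
The top is descending at 25√66/132 ≈ 1.539 m/s.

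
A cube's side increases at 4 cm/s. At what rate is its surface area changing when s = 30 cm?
1440 cm²/s

A = 6s²
dA/dt = 12s · ds/dt = 12·30·4 = 1440 cm²/s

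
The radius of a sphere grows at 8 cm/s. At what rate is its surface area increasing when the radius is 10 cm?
640π cm²/s

S = 4πr²
dS/dt = dS/dr · dr/dt = 8πr · 8
At r = 10: dS/dt = 640π cm²/s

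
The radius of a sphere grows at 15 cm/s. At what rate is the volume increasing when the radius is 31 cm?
57660π cm³/s

V = (4/3)πr³
dV/dt = dV/dr · dr/dt = 4πr² · 15
At r = 31: dV/dt = 57660π cm³/s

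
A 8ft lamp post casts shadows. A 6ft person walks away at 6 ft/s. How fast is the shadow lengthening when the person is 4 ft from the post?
18 ft/s

By similar triangles: 8/(x+s) = 6/s
Solving: s = 6x/2
ds/dt = 6/2 · dx/dt = 3 · 6 = 18 ft/s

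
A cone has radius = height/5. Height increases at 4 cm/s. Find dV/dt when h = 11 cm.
484π/25 cm³/s

V = (1/3)π(h/5)²h = πh³/75
dV/dt = πh²/25 · 4
At h = 11: dV/dt = 484π/25 cm³/s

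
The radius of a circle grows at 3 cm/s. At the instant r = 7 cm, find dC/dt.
6π cm/s

C = 2πr
dC/dt = 2π · dr/dt = 2π · 3 = 6π cm/s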